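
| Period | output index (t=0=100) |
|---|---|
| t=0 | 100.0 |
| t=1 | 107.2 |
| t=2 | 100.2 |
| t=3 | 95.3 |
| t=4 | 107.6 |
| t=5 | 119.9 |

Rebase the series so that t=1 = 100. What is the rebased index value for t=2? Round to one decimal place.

Rebased(t=2) = 100.2 / 107.2 × 100 = 93.4701

93.5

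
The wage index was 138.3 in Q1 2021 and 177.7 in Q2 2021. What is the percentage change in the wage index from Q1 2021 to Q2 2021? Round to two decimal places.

Change = (177.7 − 138.3) / 138.3 × 100
       = 39.4 / 138.3 × 100 = 28.4888%

28.49%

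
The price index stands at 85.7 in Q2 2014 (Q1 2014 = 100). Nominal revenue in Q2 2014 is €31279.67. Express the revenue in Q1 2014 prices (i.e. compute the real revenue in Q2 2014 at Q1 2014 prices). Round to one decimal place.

36499.0

Real = Nominal ÷ (Index/100) = 31279.67 ÷ (85.7/100)
     = 31279.67 ÷ 0.857 = 36499.0315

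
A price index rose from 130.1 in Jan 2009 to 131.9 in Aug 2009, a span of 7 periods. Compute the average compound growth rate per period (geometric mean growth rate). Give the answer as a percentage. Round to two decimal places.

Growth factor = (131.9/130.1)^(1/7) = (1.013836)^(1/7) = 1.001965
Growth rate = 1.001965 − 1 = 0.001965 = 0.1965%

0.20%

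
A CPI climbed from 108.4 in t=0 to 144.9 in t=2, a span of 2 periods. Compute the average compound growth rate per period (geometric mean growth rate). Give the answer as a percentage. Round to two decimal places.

Growth factor = (144.9/108.4)^(1/2) = (1.336716)^(1/2) = 1.156164
Growth rate = 1.156164 − 1 = 0.156164 = 15.6164%

15.62%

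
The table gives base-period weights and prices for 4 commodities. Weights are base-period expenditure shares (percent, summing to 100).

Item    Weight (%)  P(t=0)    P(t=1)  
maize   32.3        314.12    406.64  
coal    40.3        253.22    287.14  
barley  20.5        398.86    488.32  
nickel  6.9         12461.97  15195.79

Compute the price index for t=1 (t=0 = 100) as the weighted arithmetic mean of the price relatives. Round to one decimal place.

maize: 32.3 × (406.64/314.12) = 32.3 × 1.294537 = 41.8135
coal: 40.3 × (287.14/253.22) = 40.3 × 1.133955 = 45.6984
barley: 20.5 × (488.32/398.86) = 20.5 × 1.224289 = 25.0979
nickel: 6.9 × (15195.79/12461.97) = 6.9 × 1.219373 = 8.4137
Index = Σ wᵢ·(p₁ᵢ/p₀ᵢ) = 41.8135 + 45.6984 + 25.0979 + 8.4137 = 121.0235

121.0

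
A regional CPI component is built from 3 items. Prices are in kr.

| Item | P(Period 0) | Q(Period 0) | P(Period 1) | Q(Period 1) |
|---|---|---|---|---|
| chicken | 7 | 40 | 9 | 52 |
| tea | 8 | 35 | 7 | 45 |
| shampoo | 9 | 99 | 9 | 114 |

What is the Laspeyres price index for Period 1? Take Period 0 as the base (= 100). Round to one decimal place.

Laspeyres price index uses base-period quantities as weights.
ΣP(Period 1)·Q(Period 0) = 9×40 + 7×35 + 9×99 = 360 + 245 + 891 = 1496
ΣP(Period 0)·Q(Period 0) = 7×40 + 8×35 + 9×99 = 280 + 280 + 891 = 1451
Index = 1496 / 1451 × 100 = 103.1013

103.1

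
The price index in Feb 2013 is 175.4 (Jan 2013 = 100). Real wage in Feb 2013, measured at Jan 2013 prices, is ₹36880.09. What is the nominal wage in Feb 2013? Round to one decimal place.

64687.7

Nominal = Real × (Index/100) = 36880.09 × (175.4/100)
        = 36880.09 × 1.754 = 64687.6779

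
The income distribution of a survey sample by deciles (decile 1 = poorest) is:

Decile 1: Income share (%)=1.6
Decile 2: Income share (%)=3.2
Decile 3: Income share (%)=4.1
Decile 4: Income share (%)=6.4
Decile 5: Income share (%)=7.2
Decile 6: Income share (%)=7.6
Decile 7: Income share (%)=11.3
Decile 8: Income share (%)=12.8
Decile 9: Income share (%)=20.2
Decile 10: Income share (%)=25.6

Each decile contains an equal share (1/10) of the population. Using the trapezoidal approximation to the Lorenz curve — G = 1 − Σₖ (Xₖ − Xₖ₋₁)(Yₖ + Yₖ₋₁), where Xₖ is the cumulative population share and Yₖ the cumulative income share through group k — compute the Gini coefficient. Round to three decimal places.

Cumulative income shares Yₖ: 0.0160, 0.0480, 0.0890, 0.1530, 0.2250, 0.3010, 0.4140, 0.5420, 0.7440, 1.0000
Σ (Xₖ−Xₖ₋₁)(Yₖ+Yₖ₋₁) = (1/10)(0.0160+0.0000) + (1/10)(0.0480+0.0160) + (1/10)(0.0890+0.0480) + (1/10)(0.1530+0.0890) + (1/10)(0.2250+0.1530) + (1/10)(0.3010+0.2250) + (1/10)(0.4140+0.3010) + (1/10)(0.5420+0.4140) + (1/10)(0.7440+0.5420) + (1/10)(1.0000+0.7440)
  = 0.0016 + 0.0064 + 0.0137 + 0.0242 + 0.0378 + 0.0526 + 0.0715 + 0.0956 + 0.1286 + 0.1744 = 0.6064
G = 1 − 0.6064 = 0.3936

0.394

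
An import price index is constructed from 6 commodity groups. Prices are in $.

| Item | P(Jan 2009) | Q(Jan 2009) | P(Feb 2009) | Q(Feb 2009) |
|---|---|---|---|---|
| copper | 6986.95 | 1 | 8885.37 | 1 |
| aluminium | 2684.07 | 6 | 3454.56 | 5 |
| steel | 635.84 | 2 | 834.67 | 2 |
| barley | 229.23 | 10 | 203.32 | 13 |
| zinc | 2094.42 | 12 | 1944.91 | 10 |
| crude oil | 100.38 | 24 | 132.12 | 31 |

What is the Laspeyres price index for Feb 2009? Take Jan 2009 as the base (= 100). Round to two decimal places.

Laspeyres price index uses base-period quantities as weights.
ΣP(Feb 2009)·Q(Jan 2009) = 8885.37×1 + 3454.56×6 + 834.67×2 + 203.32×10 + 1944.91×12 + 132.12×24 = 8885.37 + 20727.36 + 1669.34 + 2033.2 + 23338.92 + 3170.88 = 59825.07
ΣP(Jan 2009)·Q(Jan 2009) = 6986.95×1 + 2684.07×6 + 635.84×2 + 229.23×10 + 2094.42×12 + 100.38×24 = 6986.95 + 16104.42 + 1271.68 + 2292.3 + 25133.04 + 2409.12 = 54197.51
Index = 59825.07 / 54197.51 × 100 = 110.3834

110.38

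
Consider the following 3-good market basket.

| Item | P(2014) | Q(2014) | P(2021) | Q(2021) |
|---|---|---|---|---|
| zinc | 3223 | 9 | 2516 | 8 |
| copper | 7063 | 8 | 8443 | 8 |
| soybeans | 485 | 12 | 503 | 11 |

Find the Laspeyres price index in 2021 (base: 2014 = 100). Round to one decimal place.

105.4

Laspeyres price index uses base-period quantities as weights.
ΣP(2021)·Q(2014) = 2516×9 + 8443×8 + 503×12 = 22644 + 67544 + 6036 = 96224
ΣP(2014)·Q(2014) = 3223×9 + 7063×8 + 485×12 = 29007 + 56504 + 5820 = 91331
Index = 96224 / 91331 × 100 = 105.3574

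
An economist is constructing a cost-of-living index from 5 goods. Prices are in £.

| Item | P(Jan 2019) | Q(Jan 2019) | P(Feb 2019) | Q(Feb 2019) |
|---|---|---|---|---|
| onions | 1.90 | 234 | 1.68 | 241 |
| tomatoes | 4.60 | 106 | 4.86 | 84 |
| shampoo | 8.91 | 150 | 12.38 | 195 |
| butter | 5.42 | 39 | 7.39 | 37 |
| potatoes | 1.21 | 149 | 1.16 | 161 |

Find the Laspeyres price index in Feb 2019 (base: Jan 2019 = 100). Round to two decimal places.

121.27

Laspeyres price index uses base-period quantities as weights.
ΣP(Feb 2019)·Q(Jan 2019) = 1.68×234 + 4.86×106 + 12.38×150 + 7.39×39 + 1.16×149 = 393.12 + 515.16 + 1857 + 288.21 + 172.84 = 3226.33
ΣP(Jan 2019)·Q(Jan 2019) = 1.90×234 + 4.60×106 + 8.91×150 + 5.42×39 + 1.21×149 = 444.6 + 487.6 + 1336.5 + 211.38 + 180.29 = 2660.37
Index = 3226.33 / 2660.37 × 100 = 121.2737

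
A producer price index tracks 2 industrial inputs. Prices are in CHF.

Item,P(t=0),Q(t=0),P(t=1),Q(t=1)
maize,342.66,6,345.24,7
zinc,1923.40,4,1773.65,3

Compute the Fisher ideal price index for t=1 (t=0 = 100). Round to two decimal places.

94.37

Laspeyres component (base-period weights):
ΣP(t=1)Q(t=0) = 345.24×6 + 1773.65×4 = 2071.44 + 7094.6 = 9166.04
ΣP(t=0)Q(t=0) = 342.66×6 + 1923.40×4 = 2055.96 + 7693.6 = 9749.56
L = 9166.04 / 9749.56 × 100 = 94.0149
Paasche component (current-period weights):
ΣP(t=1)Q(t=1) = 345.24×7 + 1773.65×3 = 2416.68 + 5320.95 = 7737.63
ΣP(t=0)Q(t=1) = 342.66×7 + 1923.40×3 = 2398.62 + 5770.2 = 8168.82
P = 7737.63 / 8168.82 × 100 = 94.7215
Fisher = √(L × P) = √(94.0149 × 94.7215) = 94.3676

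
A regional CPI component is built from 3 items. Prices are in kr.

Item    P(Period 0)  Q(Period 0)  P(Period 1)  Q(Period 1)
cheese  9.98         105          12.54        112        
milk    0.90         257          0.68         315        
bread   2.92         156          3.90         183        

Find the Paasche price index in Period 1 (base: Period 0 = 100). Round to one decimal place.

120.5

Paasche price index uses current-period quantities as weights.
ΣP(Period 1)·Q(Period 1) = 12.54×112 + 0.68×315 + 3.90×183 = 1404.48 + 214.2 + 713.7 = 2332.38
ΣP(Period 0)·Q(Period 1) = 9.98×112 + 0.90×315 + 2.92×183 = 1117.76 + 283.5 + 534.36 = 1935.62
Index = 2332.38 / 1935.62 × 100 = 120.4978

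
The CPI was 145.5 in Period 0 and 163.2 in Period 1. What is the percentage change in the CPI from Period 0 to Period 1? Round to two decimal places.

12.16%

Change = (163.2 − 145.5) / 145.5 × 100
       = 17.7 / 145.5 × 100 = 12.1649%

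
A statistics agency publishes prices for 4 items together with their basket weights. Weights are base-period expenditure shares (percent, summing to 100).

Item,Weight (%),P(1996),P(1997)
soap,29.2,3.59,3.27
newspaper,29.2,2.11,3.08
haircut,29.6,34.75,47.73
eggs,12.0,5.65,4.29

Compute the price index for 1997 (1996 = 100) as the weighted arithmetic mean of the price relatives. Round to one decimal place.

119.0

soap: 29.2 × (3.27/3.59) = 29.2 × 0.910864 = 26.5972
newspaper: 29.2 × (3.08/2.11) = 29.2 × 1.459716 = 42.6237
haircut: 29.6 × (47.73/34.75) = 29.6 × 1.373525 = 40.6563
eggs: 12.0 × (4.29/5.65) = 12.0 × 0.759292 = 9.1115
Index = Σ wᵢ·(p₁ᵢ/p₀ᵢ) = 26.5972 + 42.6237 + 40.6563 + 9.1115 = 118.9888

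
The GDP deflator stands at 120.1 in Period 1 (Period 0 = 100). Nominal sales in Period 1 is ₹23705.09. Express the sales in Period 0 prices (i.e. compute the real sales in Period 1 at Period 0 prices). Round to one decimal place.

Real = Nominal ÷ (Index/100) = 23705.09 ÷ (120.1/100)
     = 23705.09 ÷ 1.201 = 19737.7935

19737.8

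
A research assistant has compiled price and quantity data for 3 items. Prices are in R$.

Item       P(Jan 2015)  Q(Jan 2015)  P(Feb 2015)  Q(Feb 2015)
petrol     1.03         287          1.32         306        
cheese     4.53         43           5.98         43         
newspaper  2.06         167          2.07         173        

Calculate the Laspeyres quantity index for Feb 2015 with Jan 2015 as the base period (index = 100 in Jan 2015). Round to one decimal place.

103.8

Laspeyres quantity index uses base-period prices as weights.
ΣP(Jan 2015)·Q(Feb 2015) = 1.03×306 + 4.53×43 + 2.06×173 = 315.18 + 194.79 + 356.38 = 866.35
ΣP(Jan 2015)·Q(Jan 2015) = 1.03×287 + 4.53×43 + 2.06×167 = 295.61 + 194.79 + 344.02 = 834.42
Index = 866.35 / 834.42 × 100 = 103.8266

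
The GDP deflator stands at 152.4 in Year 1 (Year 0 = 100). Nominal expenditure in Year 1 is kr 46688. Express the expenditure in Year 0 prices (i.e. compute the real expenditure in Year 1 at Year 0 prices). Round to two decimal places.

Real = Nominal ÷ (Index/100) = 46688 ÷ (152.4/100)
     = 46688 ÷ 1.524 = 30635.1706

30635.17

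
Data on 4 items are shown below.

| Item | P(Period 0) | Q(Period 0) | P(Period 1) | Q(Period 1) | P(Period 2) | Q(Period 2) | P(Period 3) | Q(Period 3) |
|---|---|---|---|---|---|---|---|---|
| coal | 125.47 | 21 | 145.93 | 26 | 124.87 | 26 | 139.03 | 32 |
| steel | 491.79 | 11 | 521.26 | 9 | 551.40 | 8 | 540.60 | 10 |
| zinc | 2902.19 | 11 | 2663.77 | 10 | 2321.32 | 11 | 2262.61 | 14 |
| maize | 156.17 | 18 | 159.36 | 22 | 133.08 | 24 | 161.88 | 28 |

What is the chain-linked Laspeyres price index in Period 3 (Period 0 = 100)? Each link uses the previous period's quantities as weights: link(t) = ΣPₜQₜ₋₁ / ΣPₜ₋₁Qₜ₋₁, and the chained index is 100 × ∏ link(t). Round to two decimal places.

85.92

Link Period 0→Period 1:
ΣP(Period 1)Q(Period 0) = 145.93×21 + 521.26×11 + 2663.77×11 + 159.36×18 = 3064.53 + 5733.86 + 29301.47 + 2868.48 = 40968.34
ΣP(Period 0)Q(Period 0) = 125.47×21 + 491.79×11 + 2902.19×11 + 156.17×18 = 2634.87 + 5409.69 + 31924.09 + 2811.06 = 42779.71
link = 40968.34/42779.71 = 0.957658
Link Period 1→Period 2:
ΣP(Period 2)Q(Period 1) = 124.87×26 + 551.40×9 + 2321.32×10 + 133.08×22 = 3246.62 + 4962.6 + 23213.2 + 2927.76 = 34350.18
ΣP(Period 1)Q(Period 1) = 145.93×26 + 521.26×9 + 2663.77×10 + 159.36×22 = 3794.18 + 4691.34 + 26637.7 + 3505.92 = 38629.14
link = 34350.18/38629.14 = 0.889230
Link Period 2→Period 3:
ΣP(Period 3)Q(Period 2) = 139.03×26 + 540.60×8 + 2262.61×11 + 161.88×24 = 3614.78 + 4324.8 + 24888.71 + 3885.12 = 36713.41
ΣP(Period 2)Q(Period 2) = 124.87×26 + 551.40×8 + 2321.32×11 + 133.08×24 = 3246.62 + 4411.2 + 25534.52 + 3193.92 = 36386.26
link = 36713.41/36386.26 = 1.008991
Chained index = 100 × 0.957658 × 0.889230 × 1.008991 = 85.9235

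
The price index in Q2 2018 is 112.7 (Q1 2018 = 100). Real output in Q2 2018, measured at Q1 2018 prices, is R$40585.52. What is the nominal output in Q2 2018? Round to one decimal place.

45739.9

Nominal = Real × (Index/100) = 40585.52 × (112.7/100)
        = 40585.52 × 1.127 = 45739.8810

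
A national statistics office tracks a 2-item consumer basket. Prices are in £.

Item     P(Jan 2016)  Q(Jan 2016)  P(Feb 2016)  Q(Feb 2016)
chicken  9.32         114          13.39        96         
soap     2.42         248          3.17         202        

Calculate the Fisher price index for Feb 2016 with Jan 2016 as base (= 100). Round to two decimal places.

139.14

Laspeyres component (base-period weights):
ΣP(Feb 2016)Q(Jan 2016) = 13.39×114 + 3.17×248 = 1526.46 + 786.16 = 2312.62
ΣP(Jan 2016)Q(Jan 2016) = 9.32×114 + 2.42×248 = 1062.48 + 600.16 = 1662.64
L = 2312.62 / 1662.64 × 100 = 139.0932
Paasche component (current-period weights):
ΣP(Feb 2016)Q(Feb 2016) = 13.39×96 + 3.17×202 = 1285.44 + 640.34 = 1925.78
ΣP(Jan 2016)Q(Feb 2016) = 9.32×96 + 2.42×202 = 894.72 + 488.84 = 1383.56
P = 1925.78 / 1383.56 × 100 = 139.1902
Fisher = √(L × P) = √(139.0932 × 139.1902) = 139.1417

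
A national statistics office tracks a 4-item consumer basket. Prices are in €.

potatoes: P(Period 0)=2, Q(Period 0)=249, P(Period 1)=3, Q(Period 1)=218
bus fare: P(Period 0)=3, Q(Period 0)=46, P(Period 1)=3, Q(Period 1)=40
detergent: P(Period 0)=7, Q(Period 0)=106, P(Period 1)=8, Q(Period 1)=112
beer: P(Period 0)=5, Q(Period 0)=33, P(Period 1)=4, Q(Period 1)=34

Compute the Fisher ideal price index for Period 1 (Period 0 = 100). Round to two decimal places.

120.23

Laspeyres component (base-period weights):
ΣP(Period 1)Q(Period 0) = 3×249 + 3×46 + 8×106 + 4×33 = 747 + 138 + 848 + 132 = 1865
ΣP(Period 0)Q(Period 0) = 2×249 + 3×46 + 7×106 + 5×33 = 498 + 138 + 742 + 165 = 1543
L = 1865 / 1543 × 100 = 120.8684
Paasche component (current-period weights):
ΣP(Period 1)Q(Period 1) = 3×218 + 3×40 + 8×112 + 4×34 = 654 + 120 + 896 + 136 = 1806
ΣP(Period 0)Q(Period 1) = 2×218 + 3×40 + 7×112 + 5×34 = 436 + 120 + 784 + 170 = 1510
P = 1806 / 1510 × 100 = 119.6026
Fisher = √(L × P) = √(120.8684 × 119.6026) = 120.2339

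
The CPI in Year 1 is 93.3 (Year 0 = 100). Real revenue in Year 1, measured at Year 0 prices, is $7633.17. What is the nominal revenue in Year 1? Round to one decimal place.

7121.7

Nominal = Real × (Index/100) = 7633.17 × (93.3/100)
        = 7633.17 × 0.933 = 7121.7476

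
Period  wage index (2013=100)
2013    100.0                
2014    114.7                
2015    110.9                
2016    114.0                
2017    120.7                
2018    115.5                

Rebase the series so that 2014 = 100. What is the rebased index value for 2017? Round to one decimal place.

105.2

Rebased(2017) = 120.7 / 114.7 × 100 = 105.2310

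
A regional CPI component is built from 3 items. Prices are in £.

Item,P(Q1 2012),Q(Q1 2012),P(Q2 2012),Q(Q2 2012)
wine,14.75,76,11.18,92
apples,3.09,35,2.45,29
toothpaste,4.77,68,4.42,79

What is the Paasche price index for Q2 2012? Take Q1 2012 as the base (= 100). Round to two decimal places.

Paasche price index uses current-period quantities as weights.
ΣP(Q2 2012)·Q(Q2 2012) = 11.18×92 + 2.45×29 + 4.42×79 = 1028.56 + 71.05 + 349.18 = 1448.79
ΣP(Q1 2012)·Q(Q2 2012) = 14.75×92 + 3.09×29 + 4.77×79 = 1357 + 89.61 + 376.83 = 1823.44
Index = 1448.79 / 1823.44 × 100 = 79.4537

79.45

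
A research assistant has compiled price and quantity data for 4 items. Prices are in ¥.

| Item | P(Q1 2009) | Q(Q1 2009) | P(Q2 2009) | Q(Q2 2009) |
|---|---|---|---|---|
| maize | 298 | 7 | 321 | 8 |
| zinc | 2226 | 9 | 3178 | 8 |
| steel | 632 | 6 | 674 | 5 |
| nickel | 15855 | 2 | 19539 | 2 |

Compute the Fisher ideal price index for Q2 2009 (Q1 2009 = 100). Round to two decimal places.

128.15

Laspeyres component (base-period weights):
ΣP(Q2 2009)Q(Q1 2009) = 321×7 + 3178×9 + 674×6 + 19539×2 = 2247 + 28602 + 4044 + 39078 = 73971
ΣP(Q1 2009)Q(Q1 2009) = 298×7 + 2226×9 + 632×6 + 15855×2 = 2086 + 20034 + 3792 + 31710 = 57622
L = 73971 / 57622 × 100 = 128.3728
Paasche component (current-period weights):
ΣP(Q2 2009)Q(Q2 2009) = 321×8 + 3178×8 + 674×5 + 19539×2 = 2568 + 25424 + 3370 + 39078 = 70440
ΣP(Q1 2009)Q(Q2 2009) = 298×8 + 2226×8 + 632×5 + 15855×2 = 2384 + 17808 + 3160 + 31710 = 55062
P = 70440 / 55062 × 100 = 127.9285
Fisher = √(L × P) = √(128.3728 × 127.9285) = 128.1505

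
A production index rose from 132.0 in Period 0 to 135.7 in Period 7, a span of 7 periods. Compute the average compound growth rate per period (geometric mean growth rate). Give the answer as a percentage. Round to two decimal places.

0.40%

Growth factor = (135.7/132.0)^(1/7) = (1.028030)^(1/7) = 1.003957
Growth rate = 1.003957 − 1 = 0.003957 = 0.3957%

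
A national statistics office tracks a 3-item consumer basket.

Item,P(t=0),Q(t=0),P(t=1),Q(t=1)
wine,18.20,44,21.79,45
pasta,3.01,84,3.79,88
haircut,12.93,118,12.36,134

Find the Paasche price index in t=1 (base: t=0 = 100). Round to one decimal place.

Paasche price index uses current-period quantities as weights.
ΣP(t=1)·Q(t=1) = 21.79×45 + 3.79×88 + 12.36×134 = 980.55 + 333.52 + 1656.24 = 2970.31
ΣP(t=0)·Q(t=1) = 18.20×45 + 3.01×88 + 12.93×134 = 819 + 264.88 + 1732.62 = 2816.5
Index = 2970.31 / 2816.5 × 100 = 105.4610

105.5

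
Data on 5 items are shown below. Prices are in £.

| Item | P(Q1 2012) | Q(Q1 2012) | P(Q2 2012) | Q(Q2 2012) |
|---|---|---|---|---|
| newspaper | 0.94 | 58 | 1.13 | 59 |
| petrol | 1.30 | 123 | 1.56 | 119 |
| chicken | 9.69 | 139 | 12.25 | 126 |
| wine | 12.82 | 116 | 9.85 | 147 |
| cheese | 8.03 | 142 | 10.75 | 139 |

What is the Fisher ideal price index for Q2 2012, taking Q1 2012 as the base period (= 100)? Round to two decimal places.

Laspeyres component (base-period weights):
ΣP(Q2 2012)Q(Q1 2012) = 1.13×58 + 1.56×123 + 12.25×139 + 9.85×116 + 10.75×142 = 65.54 + 191.88 + 1702.75 + 1142.6 + 1526.5 = 4629.27
ΣP(Q1 2012)Q(Q1 2012) = 0.94×58 + 1.30×123 + 9.69×139 + 12.82×116 + 8.03×142 = 54.52 + 159.9 + 1346.91 + 1487.12 + 1140.26 = 4188.71
L = 4629.27 / 4188.71 × 100 = 110.5178
Paasche component (current-period weights):
ΣP(Q2 2012)Q(Q2 2012) = 1.13×59 + 1.56×119 + 12.25×126 + 9.85×147 + 10.75×139 = 66.67 + 185.64 + 1543.5 + 1447.95 + 1494.25 = 4738.01
ΣP(Q1 2012)Q(Q2 2012) = 0.94×59 + 1.30×119 + 9.69×126 + 12.82×147 + 8.03×139 = 55.46 + 154.7 + 1220.94 + 1884.54 + 1116.17 = 4431.81
P = 4738.01 / 4431.81 × 100 = 106.9091
Fisher = √(L × P) = √(110.5178 × 106.9091) = 108.6985

108.70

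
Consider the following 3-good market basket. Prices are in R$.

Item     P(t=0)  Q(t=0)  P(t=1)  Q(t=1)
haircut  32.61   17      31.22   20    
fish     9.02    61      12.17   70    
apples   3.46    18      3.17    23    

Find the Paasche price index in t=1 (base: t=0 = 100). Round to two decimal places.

Paasche price index uses current-period quantities as weights.
ΣP(t=1)·Q(t=1) = 31.22×20 + 12.17×70 + 3.17×23 = 624.4 + 851.9 + 72.91 = 1549.21
ΣP(t=0)·Q(t=1) = 32.61×20 + 9.02×70 + 3.46×23 = 652.2 + 631.4 + 79.58 = 1363.18
Index = 1549.21 / 1363.18 × 100 = 113.6468

113.65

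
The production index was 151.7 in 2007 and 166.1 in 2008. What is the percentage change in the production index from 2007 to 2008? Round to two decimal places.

Change = (166.1 − 151.7) / 151.7 × 100
       = 14.4 / 151.7 × 100 = 9.4924%

9.49%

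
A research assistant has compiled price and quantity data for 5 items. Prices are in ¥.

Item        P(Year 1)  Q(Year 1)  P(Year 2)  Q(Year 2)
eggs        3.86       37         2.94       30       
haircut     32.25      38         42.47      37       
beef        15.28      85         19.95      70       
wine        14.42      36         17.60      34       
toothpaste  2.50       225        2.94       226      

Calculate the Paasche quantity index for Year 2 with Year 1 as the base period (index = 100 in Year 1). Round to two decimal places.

91.63

Paasche quantity index uses current-period prices as weights.
ΣP(Year 2)·Q(Year 2) = 2.94×30 + 42.47×37 + 19.95×70 + 17.60×34 + 2.94×226 = 88.2 + 1571.39 + 1396.5 + 598.4 + 664.44 = 4318.93
ΣP(Year 2)·Q(Year 1) = 2.94×37 + 42.47×38 + 19.95×85 + 17.60×36 + 2.94×225 = 108.78 + 1613.86 + 1695.75 + 633.6 + 661.5 = 4713.49
Index = 4318.93 / 4713.49 × 100 = 91.6291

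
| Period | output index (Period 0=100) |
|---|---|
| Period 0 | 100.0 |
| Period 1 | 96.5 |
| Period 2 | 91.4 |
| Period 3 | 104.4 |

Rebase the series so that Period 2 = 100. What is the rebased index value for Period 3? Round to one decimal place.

114.2

Rebased(Period 3) = 104.4 / 91.4 × 100 = 114.2232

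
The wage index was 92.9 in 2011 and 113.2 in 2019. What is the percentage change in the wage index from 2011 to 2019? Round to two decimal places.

Change = (113.2 − 92.9) / 92.9 × 100
       = 20.3 / 92.9 × 100 = 21.8515%

21.85%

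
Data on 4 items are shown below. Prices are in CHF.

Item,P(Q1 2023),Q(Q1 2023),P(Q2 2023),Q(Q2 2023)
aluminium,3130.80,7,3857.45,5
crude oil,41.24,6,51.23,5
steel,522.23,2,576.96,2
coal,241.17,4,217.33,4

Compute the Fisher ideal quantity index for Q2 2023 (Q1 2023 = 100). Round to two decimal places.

73.72

Laspeyres component (base-period weights):
ΣP(Q1 2023)Q(Q2 2023) = 3130.80×5 + 41.24×5 + 522.23×2 + 241.17×4 = 15654 + 206.2 + 1044.46 + 964.68 = 17869.34
ΣP(Q1 2023)Q(Q1 2023) = 3130.80×7 + 41.24×6 + 522.23×2 + 241.17×4 = 21915.6 + 247.44 + 1044.46 + 964.68 = 24172.18
L = 17869.34 / 24172.18 × 100 = 73.9252
Paasche component (current-period weights):
ΣP(Q2 2023)Q(Q2 2023) = 3857.45×5 + 51.23×5 + 576.96×2 + 217.33×4 = 19287.25 + 256.15 + 1153.92 + 869.32 = 21566.64
ΣP(Q2 2023)Q(Q1 2023) = 3857.45×7 + 51.23×6 + 576.96×2 + 217.33×4 = 27002.15 + 307.38 + 1153.92 + 869.32 = 29332.77
P = 21566.64 / 29332.77 × 100 = 73.5240
Fisher = √(L × P) = √(73.9252 × 73.5240) = 73.7244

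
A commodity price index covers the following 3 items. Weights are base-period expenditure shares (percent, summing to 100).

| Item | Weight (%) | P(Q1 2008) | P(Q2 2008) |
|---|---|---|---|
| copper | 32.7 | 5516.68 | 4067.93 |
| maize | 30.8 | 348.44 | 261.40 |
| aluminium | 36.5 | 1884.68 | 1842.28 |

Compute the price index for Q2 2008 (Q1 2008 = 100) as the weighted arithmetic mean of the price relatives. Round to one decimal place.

82.9

copper: 32.7 × (4067.93/5516.68) = 32.7 × 0.737387 = 24.1126
maize: 30.8 × (261.40/348.44) = 30.8 × 0.750201 = 23.1062
aluminium: 36.5 × (1842.28/1884.68) = 36.5 × 0.977503 = 35.6789
Index = Σ wᵢ·(p₁ᵢ/p₀ᵢ) = 24.1126 + 23.1062 + 35.6789 = 82.8976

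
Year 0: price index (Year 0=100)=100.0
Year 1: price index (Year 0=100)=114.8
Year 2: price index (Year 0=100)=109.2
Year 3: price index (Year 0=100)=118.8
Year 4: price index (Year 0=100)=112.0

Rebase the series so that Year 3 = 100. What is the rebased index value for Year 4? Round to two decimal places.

Rebased(Year 4) = 112.0 / 118.8 × 100 = 94.2761

94.28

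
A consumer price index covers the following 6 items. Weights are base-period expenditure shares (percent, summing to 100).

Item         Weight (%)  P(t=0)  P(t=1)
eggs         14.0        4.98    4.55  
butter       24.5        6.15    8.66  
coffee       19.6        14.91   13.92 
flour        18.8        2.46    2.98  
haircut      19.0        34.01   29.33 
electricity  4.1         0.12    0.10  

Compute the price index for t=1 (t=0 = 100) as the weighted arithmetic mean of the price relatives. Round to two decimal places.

eggs: 14.0 × (4.55/4.98) = 14.0 × 0.913655 = 12.7912
butter: 24.5 × (8.66/6.15) = 24.5 × 1.408130 = 34.4992
coffee: 19.6 × (13.92/14.91) = 19.6 × 0.933602 = 18.2986
flour: 18.8 × (2.98/2.46) = 18.8 × 1.211382 = 22.7740
haircut: 19.0 × (29.33/34.01) = 19.0 × 0.862393 = 16.3855
electricity: 4.1 × (0.10/0.12) = 4.1 × 0.833333 = 3.4167
Index = Σ wᵢ·(p₁ᵢ/p₀ᵢ) = 12.7912 + 34.4992 + 18.2986 + 22.7740 + 16.3855 + 3.4167 = 108.1651

108.17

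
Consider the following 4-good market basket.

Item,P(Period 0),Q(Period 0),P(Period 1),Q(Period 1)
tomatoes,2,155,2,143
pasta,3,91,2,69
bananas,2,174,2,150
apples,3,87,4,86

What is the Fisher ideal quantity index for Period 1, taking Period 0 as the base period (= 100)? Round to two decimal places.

89.03

Laspeyres component (base-period weights):
ΣP(Period 0)Q(Period 1) = 2×143 + 3×69 + 2×150 + 3×86 = 286 + 207 + 300 + 258 = 1051
ΣP(Period 0)Q(Period 0) = 2×155 + 3×91 + 2×174 + 3×87 = 310 + 273 + 348 + 261 = 1192
L = 1051 / 1192 × 100 = 88.1711
Paasche component (current-period weights):
ΣP(Period 1)Q(Period 1) = 2×143 + 2×69 + 2×150 + 4×86 = 286 + 138 + 300 + 344 = 1068
ΣP(Period 1)Q(Period 0) = 2×155 + 2×91 + 2×174 + 4×87 = 310 + 182 + 348 + 348 = 1188
P = 1068 / 1188 × 100 = 89.8990
Fisher = √(L × P) = √(88.1711 × 89.8990) = 89.0309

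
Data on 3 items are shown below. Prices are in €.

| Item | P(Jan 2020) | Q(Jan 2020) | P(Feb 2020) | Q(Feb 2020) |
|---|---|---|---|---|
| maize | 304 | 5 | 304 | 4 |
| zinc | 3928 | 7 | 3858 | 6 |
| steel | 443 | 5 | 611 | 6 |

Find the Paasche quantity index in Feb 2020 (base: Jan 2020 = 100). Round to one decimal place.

88.8

Paasche quantity index uses current-period prices as weights.
ΣP(Feb 2020)·Q(Feb 2020) = 304×4 + 3858×6 + 611×6 = 1216 + 23148 + 3666 = 28030
ΣP(Feb 2020)·Q(Jan 2020) = 304×5 + 3858×7 + 611×5 = 1520 + 27006 + 3055 = 31581
Index = 28030 / 31581 × 100 = 88.7559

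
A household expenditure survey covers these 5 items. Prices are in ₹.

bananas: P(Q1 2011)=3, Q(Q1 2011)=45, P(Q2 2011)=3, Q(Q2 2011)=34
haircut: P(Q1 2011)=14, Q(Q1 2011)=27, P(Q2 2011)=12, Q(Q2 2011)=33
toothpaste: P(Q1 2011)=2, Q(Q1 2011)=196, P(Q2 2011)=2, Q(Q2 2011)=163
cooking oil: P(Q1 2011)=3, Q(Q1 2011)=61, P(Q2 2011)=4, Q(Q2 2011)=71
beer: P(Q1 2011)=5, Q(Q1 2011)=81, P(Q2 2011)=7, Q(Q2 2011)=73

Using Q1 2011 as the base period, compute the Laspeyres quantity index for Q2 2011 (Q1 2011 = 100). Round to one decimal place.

98.3

Laspeyres quantity index uses base-period prices as weights.
ΣP(Q1 2011)·Q(Q2 2011) = 3×34 + 14×33 + 2×163 + 3×71 + 5×73 = 102 + 462 + 326 + 213 + 365 = 1468
ΣP(Q1 2011)·Q(Q1 2011) = 3×45 + 14×27 + 2×196 + 3×61 + 5×81 = 135 + 378 + 392 + 183 + 405 = 1493
Index = 1468 / 1493 × 100 = 98.3255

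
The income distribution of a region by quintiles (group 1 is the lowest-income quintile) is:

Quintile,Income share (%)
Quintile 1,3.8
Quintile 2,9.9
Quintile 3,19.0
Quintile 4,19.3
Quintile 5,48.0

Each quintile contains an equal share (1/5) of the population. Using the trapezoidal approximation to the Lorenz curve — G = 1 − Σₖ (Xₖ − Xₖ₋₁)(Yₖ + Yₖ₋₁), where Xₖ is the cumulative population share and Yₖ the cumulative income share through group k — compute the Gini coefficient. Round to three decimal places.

0.391

Cumulative income shares Yₖ: 0.0380, 0.1370, 0.3270, 0.5200, 1.0000
Σ (Xₖ−Xₖ₋₁)(Yₖ+Yₖ₋₁) = (1/5)(0.0380+0.0000) + (1/5)(0.1370+0.0380) + (1/5)(0.3270+0.1370) + (1/5)(0.5200+0.3270) + (1/5)(1.0000+0.5200)
  = 0.0076 + 0.0350 + 0.0928 + 0.1694 + 0.3040 = 0.6088
G = 1 − 0.6088 = 0.3912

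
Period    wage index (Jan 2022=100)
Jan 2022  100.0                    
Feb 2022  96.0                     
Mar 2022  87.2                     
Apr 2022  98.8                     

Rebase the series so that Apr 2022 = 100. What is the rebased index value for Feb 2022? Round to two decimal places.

Rebased(Feb 2022) = 96.0 / 98.8 × 100 = 97.1660

97.17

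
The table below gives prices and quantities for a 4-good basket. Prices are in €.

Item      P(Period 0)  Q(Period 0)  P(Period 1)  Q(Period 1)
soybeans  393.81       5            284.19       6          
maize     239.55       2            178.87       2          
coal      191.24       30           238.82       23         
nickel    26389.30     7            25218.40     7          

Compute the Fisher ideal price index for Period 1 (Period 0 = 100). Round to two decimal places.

96.02

Laspeyres component (base-period weights):
ΣP(Period 1)Q(Period 0) = 284.19×5 + 178.87×2 + 238.82×30 + 25218.40×7 = 1420.95 + 357.74 + 7164.6 + 176528.8 = 185472.09
ΣP(Period 0)Q(Period 0) = 393.81×5 + 239.55×2 + 191.24×30 + 26389.30×7 = 1969.05 + 479.1 + 5737.2 + 184725.1 = 192910.45
L = 185472.09 / 192910.45 × 100 = 96.1441
Paasche component (current-period weights):
ΣP(Period 1)Q(Period 1) = 284.19×6 + 178.87×2 + 238.82×23 + 25218.40×7 = 1705.14 + 357.74 + 5492.86 + 176528.8 = 184084.54
ΣP(Period 0)Q(Period 1) = 393.81×6 + 239.55×2 + 191.24×23 + 26389.30×7 = 2362.86 + 479.1 + 4398.52 + 184725.1 = 191965.58
P = 184084.54 / 191965.58 × 100 = 95.8946
Fisher = √(L × P) = √(96.1441 × 95.8946) = 96.0193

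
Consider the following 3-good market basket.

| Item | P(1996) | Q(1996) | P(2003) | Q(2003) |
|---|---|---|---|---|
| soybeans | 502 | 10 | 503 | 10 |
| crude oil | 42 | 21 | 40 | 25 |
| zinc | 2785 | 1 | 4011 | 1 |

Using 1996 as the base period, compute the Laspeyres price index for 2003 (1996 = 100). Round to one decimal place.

113.7

Laspeyres price index uses base-period quantities as weights.
ΣP(2003)·Q(1996) = 503×10 + 40×21 + 4011×1 = 5030 + 840 + 4011 = 9881
ΣP(1996)·Q(1996) = 502×10 + 42×21 + 2785×1 = 5020 + 882 + 2785 = 8687
Index = 9881 / 8687 × 100 = 113.7447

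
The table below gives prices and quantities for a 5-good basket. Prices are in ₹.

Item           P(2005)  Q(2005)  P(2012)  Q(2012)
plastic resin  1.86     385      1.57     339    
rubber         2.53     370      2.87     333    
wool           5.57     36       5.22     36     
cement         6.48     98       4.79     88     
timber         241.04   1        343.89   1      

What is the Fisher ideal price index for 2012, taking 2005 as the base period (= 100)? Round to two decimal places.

98.00

Laspeyres component (base-period weights):
ΣP(2012)Q(2005) = 1.57×385 + 2.87×370 + 5.22×36 + 4.79×98 + 343.89×1 = 604.45 + 1061.9 + 187.92 + 469.42 + 343.89 = 2667.58
ΣP(2005)Q(2005) = 1.86×385 + 2.53×370 + 5.57×36 + 6.48×98 + 241.04×1 = 716.1 + 936.1 + 200.52 + 635.04 + 241.04 = 2728.8
L = 2667.58 / 2728.8 × 100 = 97.7565
Paasche component (current-period weights):
ΣP(2012)Q(2012) = 1.57×339 + 2.87×333 + 5.22×36 + 4.79×88 + 343.89×1 = 532.23 + 955.71 + 187.92 + 421.52 + 343.89 = 2441.27
ΣP(2005)Q(2012) = 1.86×339 + 2.53×333 + 5.57×36 + 6.48×88 + 241.04×1 = 630.54 + 842.49 + 200.52 + 570.24 + 241.04 = 2484.83
P = 2441.27 / 2484.83 × 100 = 98.2470
Fisher = √(L × P) = √(97.7565 × 98.2470) = 98.0014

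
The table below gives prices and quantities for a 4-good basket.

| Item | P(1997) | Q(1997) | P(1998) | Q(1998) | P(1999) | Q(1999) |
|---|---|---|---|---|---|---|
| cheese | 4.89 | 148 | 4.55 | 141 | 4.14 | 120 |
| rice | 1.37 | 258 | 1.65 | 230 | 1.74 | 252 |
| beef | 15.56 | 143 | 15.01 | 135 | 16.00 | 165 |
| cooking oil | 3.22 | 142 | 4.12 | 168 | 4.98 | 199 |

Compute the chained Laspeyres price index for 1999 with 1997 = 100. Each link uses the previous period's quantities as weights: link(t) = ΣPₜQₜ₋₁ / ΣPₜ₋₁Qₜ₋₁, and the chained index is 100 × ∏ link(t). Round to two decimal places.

108.46

Link 1997→1998:
ΣP(1998)Q(1997) = 4.55×148 + 1.65×258 + 15.01×143 + 4.12×142 = 673.4 + 425.7 + 2146.43 + 585.04 = 3830.57
ΣP(1997)Q(1997) = 4.89×148 + 1.37×258 + 15.56×143 + 3.22×142 = 723.72 + 353.46 + 2225.08 + 457.24 = 3759.5
link = 3830.57/3759.5 = 1.018904
Link 1998→1999:
ΣP(1999)Q(1998) = 4.14×141 + 1.74×230 + 16.00×135 + 4.98×168 = 583.74 + 400.2 + 2160 + 836.64 = 3980.58
ΣP(1998)Q(1998) = 4.55×141 + 1.65×230 + 15.01×135 + 4.12×168 = 641.55 + 379.5 + 2026.35 + 692.16 = 3739.56
link = 3980.58/3739.56 = 1.064451
Chained index = 100 × 1.018904 × 1.064451 = 108.4574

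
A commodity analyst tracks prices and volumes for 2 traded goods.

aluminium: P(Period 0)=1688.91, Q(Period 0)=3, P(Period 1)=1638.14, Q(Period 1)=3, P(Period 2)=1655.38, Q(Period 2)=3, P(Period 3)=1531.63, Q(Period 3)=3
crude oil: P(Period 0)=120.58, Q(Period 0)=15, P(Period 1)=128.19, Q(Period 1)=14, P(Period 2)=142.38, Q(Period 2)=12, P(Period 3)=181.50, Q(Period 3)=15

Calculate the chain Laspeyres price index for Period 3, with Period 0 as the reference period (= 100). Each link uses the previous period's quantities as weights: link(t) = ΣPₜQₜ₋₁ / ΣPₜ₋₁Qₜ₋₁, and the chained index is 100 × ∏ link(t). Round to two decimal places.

104.67

Link Period 0→Period 1:
ΣP(Period 1)Q(Period 0) = 1638.14×3 + 128.19×15 = 4914.42 + 1922.85 = 6837.27
ΣP(Period 0)Q(Period 0) = 1688.91×3 + 120.58×15 = 5066.73 + 1808.7 = 6875.43
link = 6837.27/6875.43 = 0.994450
Link Period 1→Period 2:
ΣP(Period 2)Q(Period 1) = 1655.38×3 + 142.38×14 = 4966.14 + 1993.32 = 6959.46
ΣP(Period 1)Q(Period 1) = 1638.14×3 + 128.19×14 = 4914.42 + 1794.66 = 6709.08
link = 6959.46/6709.08 = 1.037320
Link Period 2→Period 3:
ΣP(Period 3)Q(Period 2) = 1531.63×3 + 181.50×12 = 4594.89 + 2178 = 6772.89
ΣP(Period 2)Q(Period 2) = 1655.38×3 + 142.38×12 = 4966.14 + 1708.56 = 6674.7
link = 6772.89/6674.7 = 1.014711
Chained index = 100 × 0.994450 × 1.037320 × 1.014711 = 104.6737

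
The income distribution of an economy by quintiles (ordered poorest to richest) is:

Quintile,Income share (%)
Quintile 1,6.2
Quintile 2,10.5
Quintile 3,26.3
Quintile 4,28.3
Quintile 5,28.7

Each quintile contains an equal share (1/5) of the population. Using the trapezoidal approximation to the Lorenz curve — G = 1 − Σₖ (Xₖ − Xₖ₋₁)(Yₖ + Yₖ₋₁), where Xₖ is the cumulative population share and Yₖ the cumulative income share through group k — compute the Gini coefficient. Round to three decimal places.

0.251

Cumulative income shares Yₖ: 0.0620, 0.1670, 0.4300, 0.7130, 1.0000
Σ (Xₖ−Xₖ₋₁)(Yₖ+Yₖ₋₁) = (1/5)(0.0620+0.0000) + (1/5)(0.1670+0.0620) + (1/5)(0.4300+0.1670) + (1/5)(0.7130+0.4300) + (1/5)(1.0000+0.7130)
  = 0.0124 + 0.0458 + 0.1194 + 0.2286 + 0.3426 = 0.7488
G = 1 − 0.7488 = 0.2512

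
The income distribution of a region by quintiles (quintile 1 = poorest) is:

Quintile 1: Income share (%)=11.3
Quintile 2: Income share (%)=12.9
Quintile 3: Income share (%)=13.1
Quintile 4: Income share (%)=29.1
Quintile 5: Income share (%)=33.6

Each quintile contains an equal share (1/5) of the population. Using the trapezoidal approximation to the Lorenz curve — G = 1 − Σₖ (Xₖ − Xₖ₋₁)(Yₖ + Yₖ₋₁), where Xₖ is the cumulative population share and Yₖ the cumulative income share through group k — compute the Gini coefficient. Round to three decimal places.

0.243

Cumulative income shares Yₖ: 0.1130, 0.2420, 0.3730, 0.6640, 1.0000
Σ (Xₖ−Xₖ₋₁)(Yₖ+Yₖ₋₁) = (1/5)(0.1130+0.0000) + (1/5)(0.2420+0.1130) + (1/5)(0.3730+0.2420) + (1/5)(0.6640+0.3730) + (1/5)(1.0000+0.6640)
  = 0.0226 + 0.0710 + 0.1230 + 0.2074 + 0.3328 = 0.7568
G = 1 − 0.7568 = 0.2432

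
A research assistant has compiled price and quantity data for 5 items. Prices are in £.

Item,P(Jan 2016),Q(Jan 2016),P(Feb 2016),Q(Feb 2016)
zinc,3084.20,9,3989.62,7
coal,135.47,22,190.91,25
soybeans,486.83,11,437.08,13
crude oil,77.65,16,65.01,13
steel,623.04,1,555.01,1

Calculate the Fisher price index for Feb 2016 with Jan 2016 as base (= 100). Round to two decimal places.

121.65

Laspeyres component (base-period weights):
ΣP(Feb 2016)Q(Jan 2016) = 3989.62×9 + 190.91×22 + 437.08×11 + 65.01×16 + 555.01×1 = 35906.58 + 4200.02 + 4807.88 + 1040.16 + 555.01 = 46509.65
ΣP(Jan 2016)Q(Jan 2016) = 3084.20×9 + 135.47×22 + 486.83×11 + 77.65×16 + 623.04×1 = 27757.8 + 2980.34 + 5355.13 + 1242.4 + 623.04 = 37958.71
L = 46509.65 / 37958.71 × 100 = 122.5270
Paasche component (current-period weights):
ΣP(Feb 2016)Q(Feb 2016) = 3989.62×7 + 190.91×25 + 437.08×13 + 65.01×13 + 555.01×1 = 27927.34 + 4772.75 + 5682.04 + 845.13 + 555.01 = 39782.27
ΣP(Jan 2016)Q(Feb 2016) = 3084.20×7 + 135.47×25 + 486.83×13 + 77.65×13 + 623.04×1 = 21589.4 + 3386.75 + 6328.79 + 1009.45 + 623.04 = 32937.43
P = 39782.27 / 32937.43 × 100 = 120.7813
Fisher = √(L × P) = √(122.5270 × 120.7813) = 121.6510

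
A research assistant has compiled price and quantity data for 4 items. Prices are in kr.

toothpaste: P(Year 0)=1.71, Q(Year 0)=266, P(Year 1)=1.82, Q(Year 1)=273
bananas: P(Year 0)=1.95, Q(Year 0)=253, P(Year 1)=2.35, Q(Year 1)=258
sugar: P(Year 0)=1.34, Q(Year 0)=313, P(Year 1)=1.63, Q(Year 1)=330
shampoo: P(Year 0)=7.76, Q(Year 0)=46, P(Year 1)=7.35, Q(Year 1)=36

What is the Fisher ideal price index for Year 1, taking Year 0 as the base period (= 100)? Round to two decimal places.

Laspeyres component (base-period weights):
ΣP(Year 1)Q(Year 0) = 1.82×266 + 2.35×253 + 1.63×313 + 7.35×46 = 484.12 + 594.55 + 510.19 + 338.1 = 1926.96
ΣP(Year 0)Q(Year 0) = 1.71×266 + 1.95×253 + 1.34×313 + 7.76×46 = 454.86 + 493.35 + 419.42 + 356.96 = 1724.59
L = 1926.96 / 1724.59 × 100 = 111.7344
Paasche component (current-period weights):
ΣP(Year 1)Q(Year 1) = 1.82×273 + 2.35×258 + 1.63×330 + 7.35×36 = 496.86 + 606.3 + 537.9 + 264.6 = 1905.66
ΣP(Year 0)Q(Year 1) = 1.71×273 + 1.95×258 + 1.34×330 + 7.76×36 = 466.83 + 503.1 + 442.2 + 279.36 = 1691.49
P = 1905.66 / 1691.49 × 100 = 112.6616
Fisher = √(L × P) = √(111.7344 × 112.6616) = 112.1970

112.20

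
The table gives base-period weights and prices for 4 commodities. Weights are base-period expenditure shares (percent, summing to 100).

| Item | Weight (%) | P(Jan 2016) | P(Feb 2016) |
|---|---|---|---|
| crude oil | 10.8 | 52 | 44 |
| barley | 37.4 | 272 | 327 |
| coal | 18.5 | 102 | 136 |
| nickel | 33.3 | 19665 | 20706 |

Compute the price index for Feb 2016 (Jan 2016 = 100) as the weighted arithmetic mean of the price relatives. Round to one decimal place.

113.8

crude oil: 10.8 × (44/52) = 10.8 × 0.846154 = 9.1385
barley: 37.4 × (327/272) = 37.4 × 1.202206 = 44.9625
coal: 18.5 × (136/102) = 18.5 × 1.333333 = 24.6667
nickel: 33.3 × (20706/19665) = 33.3 × 1.052937 = 35.0628
Index = Σ wᵢ·(p₁ᵢ/p₀ᵢ) = 9.1385 + 44.9625 + 24.6667 + 35.0628 = 113.8304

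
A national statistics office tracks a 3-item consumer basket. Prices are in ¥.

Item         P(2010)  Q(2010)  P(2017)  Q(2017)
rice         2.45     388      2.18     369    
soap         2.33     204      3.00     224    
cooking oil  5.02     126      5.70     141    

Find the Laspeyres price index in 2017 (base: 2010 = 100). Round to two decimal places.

105.71

Laspeyres price index uses base-period quantities as weights.
ΣP(2017)·Q(2010) = 2.18×388 + 3.00×204 + 5.70×126 = 845.84 + 612 + 718.2 = 2176.04
ΣP(2010)·Q(2010) = 2.45×388 + 2.33×204 + 5.02×126 = 950.6 + 475.32 + 632.52 = 2058.44
Index = 2176.04 / 2058.44 × 100 = 105.7131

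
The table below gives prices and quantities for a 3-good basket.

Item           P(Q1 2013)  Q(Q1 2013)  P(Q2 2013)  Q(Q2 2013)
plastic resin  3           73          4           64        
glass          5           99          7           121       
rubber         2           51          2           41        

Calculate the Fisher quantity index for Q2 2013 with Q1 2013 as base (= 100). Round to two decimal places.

108.37

Laspeyres component (base-period weights):
ΣP(Q1 2013)Q(Q2 2013) = 3×64 + 5×121 + 2×41 = 192 + 605 + 82 = 879
ΣP(Q1 2013)Q(Q1 2013) = 3×73 + 5×99 + 2×51 = 219 + 495 + 102 = 816
L = 879 / 816 × 100 = 107.7206
Paasche component (current-period weights):
ΣP(Q2 2013)Q(Q2 2013) = 4×64 + 7×121 + 2×41 = 256 + 847 + 82 = 1185
ΣP(Q2 2013)Q(Q1 2013) = 4×73 + 7×99 + 2×51 = 292 + 693 + 102 = 1087
P = 1185 / 1087 × 100 = 109.0156
Fisher = √(L × P) = √(107.7206 × 109.0156) = 108.3662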